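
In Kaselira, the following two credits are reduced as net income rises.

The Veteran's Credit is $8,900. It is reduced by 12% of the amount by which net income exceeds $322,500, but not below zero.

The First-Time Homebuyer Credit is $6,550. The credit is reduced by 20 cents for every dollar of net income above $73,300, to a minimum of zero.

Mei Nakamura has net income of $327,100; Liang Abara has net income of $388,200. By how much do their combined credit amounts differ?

Mei ($327,100): Veteran's Credit: 12% of the $4,600 excess over $322,500 is $552; credit = $8,900 − $552 = $8,348. First-Time Homebuyer Credit: 20% of the $253,800 excess over $73,300 is $50,760 ≥ base, so the credit is $0. total $8,348 + $0 = $8,348
Liang ($388,200): Veteran's Credit: 12% of the $65,700 excess over $322,500 is $7,884; credit = $8,900 − $7,884 = $1,016. First-Time Homebuyer Credit: 20% of the $314,900 excess over $73,300 is $62,980 ≥ base, so the credit is $0. total $1,016 + $0 = $1,016
Difference: |$8,348 − $1,016| = $7,332.

$7,332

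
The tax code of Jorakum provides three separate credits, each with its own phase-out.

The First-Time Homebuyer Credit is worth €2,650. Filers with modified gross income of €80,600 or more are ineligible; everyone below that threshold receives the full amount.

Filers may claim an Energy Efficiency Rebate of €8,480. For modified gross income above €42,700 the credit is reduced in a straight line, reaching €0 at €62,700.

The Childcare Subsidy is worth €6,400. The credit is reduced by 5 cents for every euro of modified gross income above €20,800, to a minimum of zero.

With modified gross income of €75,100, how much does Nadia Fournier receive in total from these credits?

First-Time Homebuyer Credit: €75,100 is below the €80,600 cutoff, so the full €2,650 applies.
Energy Efficiency Rebate: €75,100 is at or above €62,700, so the credit is €0.
Childcare Subsidy: 5% of the €54,300 excess over €20,800 is €2,715; credit = €6,400 − €2,715 = €3,685.
Total: €2,650 + €0 + €3,685 = €6,335.

€6,335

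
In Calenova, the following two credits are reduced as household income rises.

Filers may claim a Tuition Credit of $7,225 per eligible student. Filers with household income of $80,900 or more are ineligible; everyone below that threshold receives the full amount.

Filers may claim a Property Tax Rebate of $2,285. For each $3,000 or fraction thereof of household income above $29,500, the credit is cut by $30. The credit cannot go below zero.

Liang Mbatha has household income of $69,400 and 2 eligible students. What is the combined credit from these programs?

$16,315

Tuition Credit: base = 2 × $7,225 = $14,450. $69,400 is below the $80,900 cutoff, so the full $14,450 applies.
Property Tax Rebate: income exceeds $29,500 by $39,900, which is 14 full-or-partial $3,000 increments; reduction = 14 × $30 = $420, leaving $1,865.
Total: $14,450 + $1,865 = $16,315.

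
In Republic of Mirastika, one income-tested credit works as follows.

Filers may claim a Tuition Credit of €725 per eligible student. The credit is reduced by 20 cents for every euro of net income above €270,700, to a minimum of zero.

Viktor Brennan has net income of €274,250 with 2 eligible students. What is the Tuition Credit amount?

€740

Tuition Credit: base = 2 × €725 = €1,450. 20% of the €3,550 excess over €270,700 is €710; credit = €1,450 − €710 = €740.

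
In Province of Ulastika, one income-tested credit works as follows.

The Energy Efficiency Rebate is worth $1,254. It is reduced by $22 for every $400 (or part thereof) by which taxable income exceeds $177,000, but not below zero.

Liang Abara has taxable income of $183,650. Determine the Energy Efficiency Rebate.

Energy Efficiency Rebate: income exceeds $177,000 by $6,650, which is 17 full-or-partial $400 increments; reduction = 17 × $22 = $374, leaving $880.

$880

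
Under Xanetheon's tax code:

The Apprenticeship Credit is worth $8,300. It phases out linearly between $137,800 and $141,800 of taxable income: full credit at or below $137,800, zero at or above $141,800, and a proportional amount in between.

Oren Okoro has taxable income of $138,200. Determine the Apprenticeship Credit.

$7,470

Apprenticeship Credit: $138,200 is $400 into a $4,000 phase-out range, leaving 3,600/4,000 of the credit: $8,300 × 3,600/4,000 = $7,470.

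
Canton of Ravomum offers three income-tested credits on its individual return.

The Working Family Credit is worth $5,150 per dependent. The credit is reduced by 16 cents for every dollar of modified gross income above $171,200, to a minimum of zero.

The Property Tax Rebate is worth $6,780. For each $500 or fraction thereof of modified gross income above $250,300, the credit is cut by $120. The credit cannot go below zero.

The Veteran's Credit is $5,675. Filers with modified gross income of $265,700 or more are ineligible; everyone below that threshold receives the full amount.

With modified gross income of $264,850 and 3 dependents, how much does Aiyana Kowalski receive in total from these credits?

Working Family Credit: base = 3 × $5,150 = $15,450. 16% of the $93,650 excess over $171,200 is $14,984; credit = $15,450 − $14,984 = $466.
Property Tax Rebate: income exceeds $250,300 by $14,550, which is 30 full-or-partial $500 increments; reduction = 30 × $120 = $3,600, leaving $3,180.
Veteran's Credit: $264,850 is below the $265,700 cutoff, so the full $5,675 applies.
Total: $466 + $3,180 + $5,675 = $9,321.

$9,321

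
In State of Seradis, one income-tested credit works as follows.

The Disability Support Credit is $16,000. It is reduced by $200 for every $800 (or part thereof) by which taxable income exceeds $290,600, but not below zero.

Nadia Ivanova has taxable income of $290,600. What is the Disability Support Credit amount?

$16,000

Disability Support Credit: $290,600 is at or below the $290,600 threshold, so the full $16,000 applies.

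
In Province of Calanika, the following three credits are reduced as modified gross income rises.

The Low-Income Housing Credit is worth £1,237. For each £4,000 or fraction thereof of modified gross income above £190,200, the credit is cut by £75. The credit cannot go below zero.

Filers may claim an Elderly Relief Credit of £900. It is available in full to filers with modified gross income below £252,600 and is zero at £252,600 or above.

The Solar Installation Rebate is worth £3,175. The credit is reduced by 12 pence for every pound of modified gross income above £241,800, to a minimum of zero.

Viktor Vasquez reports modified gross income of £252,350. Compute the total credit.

£2,846

Low-Income Housing Credit: income exceeds £190,200 by £62,150, which is 16 full-or-partial £4,000 increments; reduction = 16 × £75 = £1,200, leaving £37.
Elderly Relief Credit: £252,350 is below the £252,600 cutoff, so the full £900 applies.
Solar Installation Rebate: 12% of the £10,550 excess over £241,800 is £1,266; credit = £3,175 − £1,266 = £1,909.
Total: £37 + £900 + £1,909 = £2,846.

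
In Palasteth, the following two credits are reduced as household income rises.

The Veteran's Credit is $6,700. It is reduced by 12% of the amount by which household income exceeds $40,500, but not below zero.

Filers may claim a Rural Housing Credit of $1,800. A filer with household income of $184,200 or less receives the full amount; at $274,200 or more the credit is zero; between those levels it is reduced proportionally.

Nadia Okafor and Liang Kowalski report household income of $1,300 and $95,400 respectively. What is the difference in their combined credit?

Nadia ($1,300): Veteran's Credit: $1,300 is at or below the $40,500 threshold, so the full $6,700 applies. Rural Housing Credit: $1,300 is at or below the $184,200 threshold, so the full $1,800 applies. total $6,700 + $1,800 = $8,500
Liang ($95,400): Veteran's Credit: 12% of the $54,900 excess over $40,500 is $6,588; credit = $6,700 − $6,588 = $112. Rural Housing Credit: $95,400 is at or below the $184,200 threshold, so the full $1,800 applies. total $112 + $1,800 = $1,912
Difference: |$8,500 − $1,912| = $6,588.

$6,588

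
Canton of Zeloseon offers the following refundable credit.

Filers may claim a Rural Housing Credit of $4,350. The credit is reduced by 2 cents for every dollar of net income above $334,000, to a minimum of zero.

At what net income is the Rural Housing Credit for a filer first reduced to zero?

$551,500

The credit falls by 2% of each dollar above $334,000, so it reaches zero when the excess is $4,350 / 2% = $217,500: income = $334,000 + $217,500 = $551,500.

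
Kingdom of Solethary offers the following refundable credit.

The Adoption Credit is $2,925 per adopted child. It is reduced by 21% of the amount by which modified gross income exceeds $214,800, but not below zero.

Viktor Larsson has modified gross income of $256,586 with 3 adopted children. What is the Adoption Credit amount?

$0

Adoption Credit: base = 3 × $2,925 = $8,775. 21% of the $41,786 excess over $214,800 is $8,775.06 ≥ base, so the credit is $0.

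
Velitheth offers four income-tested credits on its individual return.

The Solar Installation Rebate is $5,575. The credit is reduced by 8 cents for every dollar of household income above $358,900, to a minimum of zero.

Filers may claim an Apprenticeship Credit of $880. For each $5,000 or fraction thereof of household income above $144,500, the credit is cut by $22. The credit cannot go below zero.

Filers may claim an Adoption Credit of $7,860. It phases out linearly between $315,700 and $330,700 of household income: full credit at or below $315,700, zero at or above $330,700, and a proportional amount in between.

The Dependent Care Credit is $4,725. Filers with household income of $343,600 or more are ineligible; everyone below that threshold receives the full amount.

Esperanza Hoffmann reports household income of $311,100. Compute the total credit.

$18,292

Solar Installation Rebate: $311,100 is at or below the $358,900 threshold, so the full $5,575 applies.
Apprenticeship Credit: income exceeds $144,500 by $166,600, which is 34 full-or-partial $5,000 increments; reduction = 34 × $22 = $748, leaving $132.
Adoption Credit: $311,100 is at or below the $315,700 threshold, so the full $7,860 applies.
Dependent Care Credit: $311,100 is below the $343,600 cutoff, so the full $4,725 applies.
Total: $5,575 + $132 + $7,860 + $4,725 = $18,292.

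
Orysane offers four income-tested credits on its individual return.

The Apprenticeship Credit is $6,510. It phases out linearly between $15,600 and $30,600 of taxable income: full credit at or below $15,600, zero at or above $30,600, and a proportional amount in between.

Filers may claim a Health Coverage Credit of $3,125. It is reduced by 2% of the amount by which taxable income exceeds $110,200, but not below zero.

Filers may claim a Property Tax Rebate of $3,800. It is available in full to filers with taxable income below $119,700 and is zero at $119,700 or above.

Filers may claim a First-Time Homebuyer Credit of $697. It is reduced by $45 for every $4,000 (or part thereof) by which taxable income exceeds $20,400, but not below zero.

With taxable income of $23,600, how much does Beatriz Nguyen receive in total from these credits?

Apprenticeship Credit: $23,600 is $8,000 into a $15,000 phase-out range, leaving 7,000/15,000 of the credit: $6,510 × 7,000/15,000 = $3,038.
Health Coverage Credit: $23,600 is at or below the $110,200 threshold, so the full $3,125 applies.
Property Tax Rebate: $23,600 is below the $119,700 cutoff, so the full $3,800 applies.
First-Time Homebuyer Credit: income exceeds $20,400 by $3,200, which is 1 full-or-partial $4,000 increment; reduction = 1 × $45 = $45, leaving $652.
Total: $3,038 + $3,125 + $3,800 + $652 = $10,615.

$10,615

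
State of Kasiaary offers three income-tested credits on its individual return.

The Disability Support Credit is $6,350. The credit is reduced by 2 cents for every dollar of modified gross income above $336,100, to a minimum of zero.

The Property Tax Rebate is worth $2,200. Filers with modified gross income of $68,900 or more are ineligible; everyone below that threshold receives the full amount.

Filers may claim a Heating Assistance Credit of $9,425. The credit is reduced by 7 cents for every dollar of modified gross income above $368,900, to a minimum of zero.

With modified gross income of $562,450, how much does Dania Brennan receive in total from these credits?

Disability Support Credit: 2% of the $226,350 excess over $336,100 is $4,527; credit = $6,350 − $4,527 = $1,823.
Property Tax Rebate: $562,450 meets or exceeds the $68,900 cutoff, so the credit is $0.
Heating Assistance Credit: 7% of the $193,550 excess over $368,900 is $13,548.50 ≥ base, so the credit is $0.
Total: $1,823 + $0 + $0 = $1,823.

$1,823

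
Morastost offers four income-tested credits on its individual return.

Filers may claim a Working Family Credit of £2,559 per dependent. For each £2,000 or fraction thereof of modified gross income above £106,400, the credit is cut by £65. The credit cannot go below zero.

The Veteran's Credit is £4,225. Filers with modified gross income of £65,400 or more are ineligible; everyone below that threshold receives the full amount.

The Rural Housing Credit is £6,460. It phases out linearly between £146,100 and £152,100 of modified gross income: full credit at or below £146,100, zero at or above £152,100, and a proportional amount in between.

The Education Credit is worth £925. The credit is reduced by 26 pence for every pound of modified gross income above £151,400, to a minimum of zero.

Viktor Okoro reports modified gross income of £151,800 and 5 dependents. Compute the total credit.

£12,444

Working Family Credit: base = 5 × £2,559 = £12,795. income exceeds £106,400 by £45,400, which is 23 full-or-partial £2,000 increments; reduction = 23 × £65 = £1,495, leaving £11,300.
Veteran's Credit: £151,800 meets or exceeds the £65,400 cutoff, so the credit is £0.
Rural Housing Credit: £151,800 is £5,700 into a £6,000 phase-out range, leaving 300/6,000 of the credit: £6,460 × 300/6,000 = £323.
Education Credit: 26% of the £400 excess over £151,400 is £104; credit = £925 − £104 = £821.
Total: £11,300 + £0 + £323 + £821 = £12,444.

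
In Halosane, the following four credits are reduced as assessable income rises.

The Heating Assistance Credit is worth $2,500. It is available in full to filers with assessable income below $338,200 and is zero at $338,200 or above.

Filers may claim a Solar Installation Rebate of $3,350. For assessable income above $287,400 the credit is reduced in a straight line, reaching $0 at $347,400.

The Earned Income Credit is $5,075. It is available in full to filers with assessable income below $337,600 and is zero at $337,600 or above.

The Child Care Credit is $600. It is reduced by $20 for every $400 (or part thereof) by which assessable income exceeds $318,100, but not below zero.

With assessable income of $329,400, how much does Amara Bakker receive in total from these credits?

$8,600

Heating Assistance Credit: $329,400 is below the $338,200 cutoff, so the full $2,500 applies.
Solar Installation Rebate: $329,400 is $42,000 into a $60,000 phase-out range, leaving 18,000/60,000 of the credit: $3,350 × 18,000/60,000 = $1,005.
Earned Income Credit: $329,400 is below the $337,600 cutoff, so the full $5,075 applies.
Child Care Credit: income exceeds $318,100 by $11,300, which is 29 full-or-partial $400 increments; reduction = 29 × $20 = $580, leaving $20.
Total: $2,500 + $1,005 + $5,075 + $20 = $8,600.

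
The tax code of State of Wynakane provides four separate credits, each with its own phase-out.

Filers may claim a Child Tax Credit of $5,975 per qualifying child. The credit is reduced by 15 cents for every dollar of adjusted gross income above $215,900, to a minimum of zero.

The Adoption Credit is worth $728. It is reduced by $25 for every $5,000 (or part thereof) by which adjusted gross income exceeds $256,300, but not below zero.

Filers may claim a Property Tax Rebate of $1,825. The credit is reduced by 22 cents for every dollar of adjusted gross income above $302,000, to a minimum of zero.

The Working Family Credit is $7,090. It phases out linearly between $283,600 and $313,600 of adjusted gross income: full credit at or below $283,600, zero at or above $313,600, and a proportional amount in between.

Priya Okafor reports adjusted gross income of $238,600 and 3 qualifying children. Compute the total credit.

$24,163

Child Tax Credit: base = 3 × $5,975 = $17,925. 15% of the $22,700 excess over $215,900 is $3,405; credit = $17,925 − $3,405 = $14,520.
Adoption Credit: $238,600 is at or below the $256,300 threshold, so the full $728 applies.
Property Tax Rebate: $238,600 is at or below the $302,000 threshold, so the full $1,825 applies.
Working Family Credit: $238,600 is at or below the $283,600 threshold, so the full $7,090 applies.
Total: $14,520 + $728 + $1,825 + $7,090 = $24,163.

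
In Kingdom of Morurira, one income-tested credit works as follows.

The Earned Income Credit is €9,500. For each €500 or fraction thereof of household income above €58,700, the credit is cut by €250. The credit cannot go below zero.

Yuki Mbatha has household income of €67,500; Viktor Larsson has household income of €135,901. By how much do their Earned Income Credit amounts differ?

€5,000

Yuki (€67,500): Earned Income Credit: income exceeds €58,700 by €8,800, which is 18 full-or-partial €500 increments; reduction = 18 × €250 = €4,500, leaving €5,000.
Viktor (€135,901): Earned Income Credit: income exceeds €58,700 by €77,201 → 155 increments × €250 = €38,750 ≥ base, so the credit is €0.
Difference: |€5,000 − €0| = €5,000.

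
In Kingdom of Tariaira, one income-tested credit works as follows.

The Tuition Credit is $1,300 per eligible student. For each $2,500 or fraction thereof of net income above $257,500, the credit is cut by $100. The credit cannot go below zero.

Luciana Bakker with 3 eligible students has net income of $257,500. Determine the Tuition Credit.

$3,900

Tuition Credit: base = 3 × $1,300 = $3,900. $257,500 is at or below the $257,500 threshold, so the full $3,900 applies.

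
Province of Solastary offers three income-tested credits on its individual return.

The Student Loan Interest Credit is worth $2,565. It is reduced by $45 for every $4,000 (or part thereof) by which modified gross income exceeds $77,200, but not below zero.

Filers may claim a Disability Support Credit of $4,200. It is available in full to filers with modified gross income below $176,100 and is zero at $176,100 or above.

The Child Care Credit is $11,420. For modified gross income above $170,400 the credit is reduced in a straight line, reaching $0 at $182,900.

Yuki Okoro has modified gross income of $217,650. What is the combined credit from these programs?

Student Loan Interest Credit: income exceeds $77,200 by $140,450, which is 36 full-or-partial $4,000 increments; reduction = 36 × $45 = $1,620, leaving $945.
Disability Support Credit: $217,650 meets or exceeds the $176,100 cutoff, so the credit is $0.
Child Care Credit: $217,650 is at or above $182,900, so the credit is $0.
Total: $945 + $0 + $0 = $945.

$945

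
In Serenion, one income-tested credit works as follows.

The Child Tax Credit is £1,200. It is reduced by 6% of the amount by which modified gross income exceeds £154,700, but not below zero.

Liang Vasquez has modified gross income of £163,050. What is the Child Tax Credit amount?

Child Tax Credit: 6% of the £8,350 excess over £154,700 is £501; credit = £1,200 − £501 = £699.

£699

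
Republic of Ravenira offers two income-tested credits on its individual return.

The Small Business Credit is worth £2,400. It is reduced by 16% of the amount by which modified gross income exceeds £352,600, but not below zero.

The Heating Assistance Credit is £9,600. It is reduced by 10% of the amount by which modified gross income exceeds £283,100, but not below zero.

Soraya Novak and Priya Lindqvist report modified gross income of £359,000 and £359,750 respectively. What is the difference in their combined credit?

Soraya (£359,000): Small Business Credit: 16% of the £6,400 excess over £352,600 is £1,024; credit = £2,400 − £1,024 = £1,376. Heating Assistance Credit: 10% of the £75,900 excess over £283,100 is £7,590; credit = £9,600 − £7,590 = £2,010. total £1,376 + £2,010 = £3,386
Priya (£359,750): Small Business Credit: 16% of the £7,150 excess over £352,600 is £1,144; credit = £2,400 − £1,144 = £1,256. Heating Assistance Credit: 10% of the £76,650 excess over £283,100 is £7,665; credit = £9,600 − £7,665 = £1,935. total £1,256 + £1,935 = £3,191
Difference: |£3,386 − £3,191| = £195.

£195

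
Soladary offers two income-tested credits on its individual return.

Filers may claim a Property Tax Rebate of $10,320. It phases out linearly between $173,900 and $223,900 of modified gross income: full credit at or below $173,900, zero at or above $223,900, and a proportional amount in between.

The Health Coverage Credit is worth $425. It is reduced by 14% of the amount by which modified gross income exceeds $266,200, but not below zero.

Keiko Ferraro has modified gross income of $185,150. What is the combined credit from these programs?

$8,423

Property Tax Rebate: $185,150 is $11,250 into a $50,000 phase-out range, leaving 38,750/50,000 of the credit: $10,320 × 38,750/50,000 = $7,998.
Health Coverage Credit: $185,150 is at or below the $266,200 threshold, so the full $425 applies.
Total: $7,998 + $425 = $8,423.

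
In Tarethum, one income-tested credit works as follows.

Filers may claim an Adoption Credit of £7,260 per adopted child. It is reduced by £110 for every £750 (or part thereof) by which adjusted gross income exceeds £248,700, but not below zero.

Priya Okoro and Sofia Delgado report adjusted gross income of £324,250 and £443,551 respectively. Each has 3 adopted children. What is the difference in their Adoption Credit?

£10,670

Priya (£324,250): Adoption Credit: base = 3 × £7,260 = £21,780. income exceeds £248,700 by £75,550, which is 101 full-or-partial £750 increments; reduction = 101 × £110 = £11,110, leaving £10,670.
Sofia (£443,551): Adoption Credit: base = 3 × £7,260 = £21,780. income exceeds £248,700 by £194,851 → 260 increments × £110 = £28,600 ≥ base, so the credit is £0.
Difference: |£10,670 − £0| = £10,670.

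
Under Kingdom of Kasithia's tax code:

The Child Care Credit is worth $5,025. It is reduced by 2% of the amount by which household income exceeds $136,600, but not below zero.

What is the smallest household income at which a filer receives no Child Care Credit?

$387,850

The credit falls by 2% of each dollar above $136,600, so it reaches zero when the excess is $5,025 / 2% = $251,250: income = $136,600 + $251,250 = $387,850.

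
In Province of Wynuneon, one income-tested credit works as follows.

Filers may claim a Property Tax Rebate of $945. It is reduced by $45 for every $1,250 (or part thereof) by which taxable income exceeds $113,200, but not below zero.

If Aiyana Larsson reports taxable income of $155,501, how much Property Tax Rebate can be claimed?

Property Tax Rebate: income exceeds $113,200 by $42,301 → 34 increments × $45 = $1,530 ≥ base, so the credit is $0.

$0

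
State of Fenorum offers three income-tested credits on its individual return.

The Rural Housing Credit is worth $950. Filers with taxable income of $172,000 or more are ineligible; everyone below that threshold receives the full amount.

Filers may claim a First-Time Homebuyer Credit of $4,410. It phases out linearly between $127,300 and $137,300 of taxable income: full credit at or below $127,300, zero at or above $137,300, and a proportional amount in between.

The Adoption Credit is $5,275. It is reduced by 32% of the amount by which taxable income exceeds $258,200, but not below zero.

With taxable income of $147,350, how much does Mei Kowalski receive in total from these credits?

Rural Housing Credit: $147,350 is below the $172,000 cutoff, so the full $950 applies.
First-Time Homebuyer Credit: $147,350 is at or above $137,300, so the credit is $0.
Adoption Credit: $147,350 is at or below the $258,200 threshold, so the full $5,275 applies.
Total: $950 + $0 + $5,275 = $6,225.

$6,225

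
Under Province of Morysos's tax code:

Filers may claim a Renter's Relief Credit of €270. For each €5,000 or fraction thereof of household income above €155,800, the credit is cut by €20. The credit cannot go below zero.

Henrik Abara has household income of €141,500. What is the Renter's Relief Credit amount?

Renter's Relief Credit: €141,500 is at or below the €155,800 threshold, so the full €270 applies.

€270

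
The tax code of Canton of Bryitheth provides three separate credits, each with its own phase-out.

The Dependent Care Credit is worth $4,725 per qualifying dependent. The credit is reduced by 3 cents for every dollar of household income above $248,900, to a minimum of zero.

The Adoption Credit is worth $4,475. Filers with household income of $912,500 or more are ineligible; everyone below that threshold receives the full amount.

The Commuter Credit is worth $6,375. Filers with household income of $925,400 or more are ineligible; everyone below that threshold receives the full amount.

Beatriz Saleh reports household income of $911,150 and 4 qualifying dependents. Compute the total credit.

Dependent Care Credit: base = 4 × $4,725 = $18,900. 3% of the $662,250 excess over $248,900 is $19,867.50 ≥ base, so the credit is $0.
Adoption Credit: $911,150 is below the $912,500 cutoff, so the full $4,475 applies.
Commuter Credit: $911,150 is below the $925,400 cutoff, so the full $6,375 applies.
Total: $0 + $4,475 + $6,375 = $10,850.

$10,850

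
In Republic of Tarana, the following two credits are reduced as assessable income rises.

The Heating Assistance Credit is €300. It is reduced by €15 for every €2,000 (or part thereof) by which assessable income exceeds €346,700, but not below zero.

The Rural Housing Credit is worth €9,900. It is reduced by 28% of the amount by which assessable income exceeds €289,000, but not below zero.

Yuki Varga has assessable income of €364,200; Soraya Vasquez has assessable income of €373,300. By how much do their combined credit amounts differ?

€75

Yuki (€364,200): Heating Assistance Credit: income exceeds €346,700 by €17,500, which is 9 full-or-partial €2,000 increments; reduction = 9 × €15 = €135, leaving €165. Rural Housing Credit: 28% of the €75,200 excess over €289,000 is €21,056 ≥ base, so the credit is €0. total €165 + €0 = €165
Soraya (€373,300): Heating Assistance Credit: income exceeds €346,700 by €26,600, which is 14 full-or-partial €2,000 increments; reduction = 14 × €15 = €210, leaving €90. Rural Housing Credit: 28% of the €84,300 excess over €289,000 is €23,604 ≥ base, so the credit is €0. total €90 + €0 = €90
Difference: |€165 − €90| = €75.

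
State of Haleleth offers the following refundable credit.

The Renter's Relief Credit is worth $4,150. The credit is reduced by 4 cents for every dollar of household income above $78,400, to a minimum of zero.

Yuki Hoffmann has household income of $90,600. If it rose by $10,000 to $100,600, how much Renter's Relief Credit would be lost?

At $90,600 — 4% of the $12,200 excess over $78,400 is $488; credit = $4,150 − $488 = $3,662.
At $100,600 — 4% of the $22,200 excess over $78,400 is $888; credit = $4,150 − $888 = $3,262.
Lost: $3,662 − $3,262 = $400.

$400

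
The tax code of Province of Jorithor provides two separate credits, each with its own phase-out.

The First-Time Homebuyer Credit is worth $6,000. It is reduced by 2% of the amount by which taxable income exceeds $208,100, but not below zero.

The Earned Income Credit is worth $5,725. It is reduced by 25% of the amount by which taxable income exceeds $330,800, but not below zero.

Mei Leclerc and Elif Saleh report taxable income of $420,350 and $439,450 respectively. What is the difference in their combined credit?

$382

Mei ($420,350): First-Time Homebuyer Credit: 2% of the $212,250 excess over $208,100 is $4,245; credit = $6,000 − $4,245 = $1,755. Earned Income Credit: 25% of the $89,550 excess over $330,800 is $22,387.50 ≥ base, so the credit is $0. total $1,755 + $0 = $1,755
Elif ($439,450): First-Time Homebuyer Credit: 2% of the $231,350 excess over $208,100 is $4,627; credit = $6,000 − $4,627 = $1,373. Earned Income Credit: 25% of the $108,650 excess over $330,800 is $27,162.50 ≥ base, so the credit is $0. total $1,373 + $0 = $1,373
Difference: |$1,755 − $1,373| = $382.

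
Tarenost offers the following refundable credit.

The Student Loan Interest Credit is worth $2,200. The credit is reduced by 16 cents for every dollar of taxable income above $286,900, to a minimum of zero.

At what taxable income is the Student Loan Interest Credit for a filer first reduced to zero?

The credit falls by 16% of each dollar above $286,900, so it reaches zero when the excess is $2,200 / 16% = $13,750: income = $286,900 + $13,750 = $300,650.

$300,650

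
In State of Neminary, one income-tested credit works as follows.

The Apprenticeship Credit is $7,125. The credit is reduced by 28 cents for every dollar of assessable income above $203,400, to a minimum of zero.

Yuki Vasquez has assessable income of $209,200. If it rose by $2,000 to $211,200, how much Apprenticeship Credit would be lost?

At $209,200 — 28% of the $5,800 excess over $203,400 is $1,624; credit = $7,125 − $1,624 = $5,501.
At $211,200 — 28% of the $7,800 excess over $203,400 is $2,184; credit = $7,125 − $2,184 = $4,941.
Lost: $5,501 − $4,941 = $560.

$560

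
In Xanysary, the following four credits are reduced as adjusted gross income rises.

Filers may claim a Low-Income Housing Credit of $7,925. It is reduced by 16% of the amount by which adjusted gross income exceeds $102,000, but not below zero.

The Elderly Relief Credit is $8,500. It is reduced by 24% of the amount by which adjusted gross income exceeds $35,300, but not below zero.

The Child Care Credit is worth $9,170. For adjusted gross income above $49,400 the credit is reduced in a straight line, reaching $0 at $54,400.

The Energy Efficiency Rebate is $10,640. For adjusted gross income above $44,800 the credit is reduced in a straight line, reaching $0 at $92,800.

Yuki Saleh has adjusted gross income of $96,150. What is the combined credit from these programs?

$7,925

Low-Income Housing Credit: $96,150 is at or below the $102,000 threshold, so the full $7,925 applies.
Elderly Relief Credit: 24% of the $60,850 excess over $35,300 is $14,604 ≥ base, so the credit is $0.
Child Care Credit: $96,150 is at or above $54,400, so the credit is $0.
Energy Efficiency Rebate: $96,150 is at or above $92,800, so the credit is $0.
Total: $7,925 + $0 + $0 + $0 = $7,925.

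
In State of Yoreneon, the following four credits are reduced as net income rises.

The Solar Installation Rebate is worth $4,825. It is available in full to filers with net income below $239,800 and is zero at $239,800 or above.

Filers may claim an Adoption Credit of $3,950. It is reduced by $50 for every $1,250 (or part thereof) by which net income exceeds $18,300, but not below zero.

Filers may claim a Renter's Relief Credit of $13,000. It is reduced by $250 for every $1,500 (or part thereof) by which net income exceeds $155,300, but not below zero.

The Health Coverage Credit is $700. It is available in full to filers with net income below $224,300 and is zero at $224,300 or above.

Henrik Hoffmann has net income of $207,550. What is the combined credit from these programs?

$9,775

Solar Installation Rebate: $207,550 is below the $239,800 cutoff, so the full $4,825 applies.
Adoption Credit: income exceeds $18,300 by $189,250 → 152 increments × $50 = $7,600 ≥ base, so the credit is $0.
Renter's Relief Credit: income exceeds $155,300 by $52,250, which is 35 full-or-partial $1,500 increments; reduction = 35 × $250 = $8,750, leaving $4,250.
Health Coverage Credit: $207,550 is below the $224,300 cutoff, so the full $700 applies.
Total: $4,825 + $0 + $4,250 + $700 = $9,775.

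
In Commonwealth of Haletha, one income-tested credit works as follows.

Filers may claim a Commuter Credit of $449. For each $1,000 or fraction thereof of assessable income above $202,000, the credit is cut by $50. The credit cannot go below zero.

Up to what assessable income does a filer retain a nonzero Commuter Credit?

After 8 increments the reduction is 8 × $50 = $400, leaving $49; one more increment wipes it out. Increment 8 ends at excess 8 × $1,000 = $8,000, so the highest qualifying income is $202,000 + $8,000 = $210,000.

$210,000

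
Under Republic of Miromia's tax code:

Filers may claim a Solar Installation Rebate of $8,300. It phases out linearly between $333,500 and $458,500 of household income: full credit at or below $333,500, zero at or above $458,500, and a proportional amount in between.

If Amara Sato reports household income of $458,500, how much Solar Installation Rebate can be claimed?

Solar Installation Rebate: $458,500 is at or above $458,500, so the credit is $0.

$0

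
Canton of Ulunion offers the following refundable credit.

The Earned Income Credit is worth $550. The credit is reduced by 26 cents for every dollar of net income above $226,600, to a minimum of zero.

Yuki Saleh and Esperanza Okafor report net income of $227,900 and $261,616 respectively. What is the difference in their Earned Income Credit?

$212

Yuki ($227,900): Earned Income Credit: 26% of the $1,300 excess over $226,600 is $338; credit = $550 − $338 = $212.
Esperanza ($261,616): Earned Income Credit: 26% of the $35,016 excess over $226,600 is $9,104.16 ≥ base, so the credit is $0.
Difference: |$212 − $0| = $212.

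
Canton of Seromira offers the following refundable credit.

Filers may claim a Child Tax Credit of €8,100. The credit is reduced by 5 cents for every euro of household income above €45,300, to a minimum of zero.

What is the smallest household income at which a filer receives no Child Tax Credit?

The credit falls by 5% of each euro above €45,300, so it reaches zero when the excess is €8,100 / 5% = €162,000: income = €45,300 + €162,000 = €207,300.

€207,300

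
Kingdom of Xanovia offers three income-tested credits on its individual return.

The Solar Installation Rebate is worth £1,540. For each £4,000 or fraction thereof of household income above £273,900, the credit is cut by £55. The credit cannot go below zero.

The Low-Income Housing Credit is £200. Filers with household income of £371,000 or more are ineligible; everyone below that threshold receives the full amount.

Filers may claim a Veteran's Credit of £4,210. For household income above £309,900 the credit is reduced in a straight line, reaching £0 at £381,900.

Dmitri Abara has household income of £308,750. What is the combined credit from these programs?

£5,455

Solar Installation Rebate: income exceeds £273,900 by £34,850, which is 9 full-or-partial £4,000 increments; reduction = 9 × £55 = £495, leaving £1,045.
Low-Income Housing Credit: £308,750 is below the £371,000 cutoff, so the full £200 applies.
Veteran's Credit: £308,750 is at or below the £309,900 threshold, so the full £4,210 applies.
Total: £1,045 + £200 + £4,210 = £5,455.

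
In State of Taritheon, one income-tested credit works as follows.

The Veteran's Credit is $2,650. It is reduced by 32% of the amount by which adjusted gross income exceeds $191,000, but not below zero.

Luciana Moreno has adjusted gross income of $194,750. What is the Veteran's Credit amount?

$1,450

Veteran's Credit: 32% of the $3,750 excess over $191,000 is $1,200; credit = $2,650 − $1,200 = $1,450.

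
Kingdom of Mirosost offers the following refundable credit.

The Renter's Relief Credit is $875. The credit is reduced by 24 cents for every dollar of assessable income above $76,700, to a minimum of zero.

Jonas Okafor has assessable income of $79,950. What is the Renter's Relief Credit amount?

$95

Renter's Relief Credit: 24% of the $3,250 excess over $76,700 is $780; credit = $875 − $780 = $95.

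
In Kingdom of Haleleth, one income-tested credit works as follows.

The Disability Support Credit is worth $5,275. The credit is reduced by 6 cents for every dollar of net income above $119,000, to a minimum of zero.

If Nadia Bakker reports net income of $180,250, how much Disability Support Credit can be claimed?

$1,600

Disability Support Credit: 6% of the $61,250 excess over $119,000 is $3,675; credit = $5,275 − $3,675 = $1,600.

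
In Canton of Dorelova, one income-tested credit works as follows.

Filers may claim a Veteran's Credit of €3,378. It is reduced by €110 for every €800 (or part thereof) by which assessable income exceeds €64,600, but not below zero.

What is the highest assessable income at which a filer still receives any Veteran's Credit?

€88,600

After 30 increments the reduction is 30 × €110 = €3,300, leaving €78; one more increment wipes it out. Increment 30 ends at excess 30 × €800 = €24,000, so the highest qualifying income is €64,600 + €24,000 = €88,600.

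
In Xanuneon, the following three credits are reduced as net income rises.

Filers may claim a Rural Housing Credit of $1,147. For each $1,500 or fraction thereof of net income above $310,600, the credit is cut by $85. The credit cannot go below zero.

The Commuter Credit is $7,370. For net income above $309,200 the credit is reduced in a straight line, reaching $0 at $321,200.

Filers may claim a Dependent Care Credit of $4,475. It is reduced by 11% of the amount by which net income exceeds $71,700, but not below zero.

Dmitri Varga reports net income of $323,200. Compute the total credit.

$382

Rural Housing Credit: income exceeds $310,600 by $12,600, which is 9 full-or-partial $1,500 increments; reduction = 9 × $85 = $765, leaving $382.
Commuter Credit: $323,200 is at or above $321,200, so the credit is $0.
Dependent Care Credit: 11% of the $251,500 excess over $71,700 is $27,665 ≥ base, so the credit is $0.
Total: $382 + $0 + $0 = $382.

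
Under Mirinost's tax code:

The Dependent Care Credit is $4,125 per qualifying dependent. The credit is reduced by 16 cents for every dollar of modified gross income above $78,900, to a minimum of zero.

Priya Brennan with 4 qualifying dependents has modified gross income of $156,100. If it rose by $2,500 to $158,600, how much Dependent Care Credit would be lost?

At $156,100 — base = 4 × $4,125 = $16,500. 16% of the $77,200 excess over $78,900 is $12,352; credit = $16,500 − $12,352 = $4,148.
At $158,600 — base = 4 × $4,125 = $16,500. 16% of the $79,700 excess over $78,900 is $12,752; credit = $16,500 − $12,752 = $3,748.
Lost: $4,148 − $3,748 = $400.

$400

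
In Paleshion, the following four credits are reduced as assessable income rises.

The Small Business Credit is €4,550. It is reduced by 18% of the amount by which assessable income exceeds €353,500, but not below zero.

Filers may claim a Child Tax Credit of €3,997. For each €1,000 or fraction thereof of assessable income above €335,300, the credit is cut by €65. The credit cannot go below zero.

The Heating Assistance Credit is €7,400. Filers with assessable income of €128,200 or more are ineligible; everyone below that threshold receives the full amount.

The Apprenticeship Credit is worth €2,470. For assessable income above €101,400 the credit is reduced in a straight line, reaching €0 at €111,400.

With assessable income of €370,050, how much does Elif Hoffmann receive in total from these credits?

€3,293

Small Business Credit: 18% of the €16,550 excess over €353,500 is €2,979; credit = €4,550 − €2,979 = €1,571.
Child Tax Credit: income exceeds €335,300 by €34,750, which is 35 full-or-partial €1,000 increments; reduction = 35 × €65 = €2,275, leaving €1,722.
Heating Assistance Credit: €370,050 meets or exceeds the €128,200 cutoff, so the credit is €0.
Apprenticeship Credit: €370,050 is at or above €111,400, so the credit is €0.
Total: €1,571 + €1,722 + €0 + €0 = €3,293.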